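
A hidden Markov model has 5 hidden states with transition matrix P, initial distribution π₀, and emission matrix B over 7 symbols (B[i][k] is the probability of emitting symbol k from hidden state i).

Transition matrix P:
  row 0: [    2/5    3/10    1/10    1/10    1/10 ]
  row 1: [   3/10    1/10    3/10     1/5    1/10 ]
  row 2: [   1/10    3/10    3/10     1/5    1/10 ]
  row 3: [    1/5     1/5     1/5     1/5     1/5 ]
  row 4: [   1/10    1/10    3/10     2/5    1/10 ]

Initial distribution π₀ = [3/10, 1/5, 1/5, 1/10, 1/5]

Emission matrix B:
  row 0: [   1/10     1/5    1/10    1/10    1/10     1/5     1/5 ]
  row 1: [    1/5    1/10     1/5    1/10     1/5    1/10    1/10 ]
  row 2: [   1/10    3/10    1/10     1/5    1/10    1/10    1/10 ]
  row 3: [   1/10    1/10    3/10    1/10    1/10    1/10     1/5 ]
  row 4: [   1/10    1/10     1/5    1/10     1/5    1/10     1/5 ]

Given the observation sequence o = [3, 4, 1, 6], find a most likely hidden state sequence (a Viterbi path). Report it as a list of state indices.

path = [2, 1, 0, 0]

t=0: δ = [3.000e-02, 2.000e-02, 4.000e-02, 1.000e-02, 2.000e-02]  (obs o_0=3)
t=1: δ = [1.200e-03, 2.400e-03, 1.200e-03, 8.000e-04, 8.000e-04]  ψ = [0, 2, 2, 2, 2]  (obs o_1=4)
t=2: δ = [1.440e-04, 3.600e-05, 2.160e-04, 4.800e-05, 2.400e-05]  ψ = [1, 0, 1, 1, 1]  (obs o_2=1)
t=3: δ = [1.152e-05, 6.480e-06, 6.480e-06, 8.640e-06, 4.320e-06]  ψ = [0, 2, 2, 2, 2]  (obs o_3=6)
backtrack: best end state = 0; path = [2, 1, 0, 0]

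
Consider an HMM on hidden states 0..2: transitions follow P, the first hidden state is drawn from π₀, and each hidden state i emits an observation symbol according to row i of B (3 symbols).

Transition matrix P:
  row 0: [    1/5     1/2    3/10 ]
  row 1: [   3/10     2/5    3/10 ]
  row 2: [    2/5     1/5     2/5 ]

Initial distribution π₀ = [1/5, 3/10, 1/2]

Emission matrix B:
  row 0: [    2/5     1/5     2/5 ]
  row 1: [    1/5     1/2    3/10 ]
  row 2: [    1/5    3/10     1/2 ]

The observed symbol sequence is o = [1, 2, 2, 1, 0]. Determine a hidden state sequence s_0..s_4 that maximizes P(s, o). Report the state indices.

path = [2, 2, 0, 1, 0]

t=0: δ = [4.000e-02, 1.500e-01, 1.500e-01]  (obs o_0=1)
t=1: δ = [2.400e-02, 1.800e-02, 3.000e-02]  ψ = [2, 1, 2]  (obs o_1=2)
t=2: δ = [4.800e-03, 3.600e-03, 6.000e-03]  ψ = [2, 0, 2]  (obs o_2=2)
t=3: δ = [4.800e-04, 1.200e-03, 7.200e-04]  ψ = [2, 0, 2]  (obs o_3=1)
t=4: δ = [1.440e-04, 9.600e-05, 7.200e-05]  ψ = [1, 1, 1]  (obs o_4=0)
backtrack: best end state = 0; path = [2, 2, 0, 1, 0]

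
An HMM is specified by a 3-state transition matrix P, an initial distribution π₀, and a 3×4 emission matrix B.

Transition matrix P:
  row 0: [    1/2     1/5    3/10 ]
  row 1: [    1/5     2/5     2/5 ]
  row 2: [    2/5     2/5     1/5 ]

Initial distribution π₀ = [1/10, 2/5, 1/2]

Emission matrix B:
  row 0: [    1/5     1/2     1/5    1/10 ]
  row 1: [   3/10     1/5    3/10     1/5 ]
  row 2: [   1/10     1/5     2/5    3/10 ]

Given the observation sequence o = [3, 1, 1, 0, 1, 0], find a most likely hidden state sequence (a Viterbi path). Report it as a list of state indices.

path = [2, 0, 0, 0, 0, 0]

t=0: δ = [1.000e-02, 8.000e-02, 1.500e-01]  (obs o_0=3)
t=1: δ = [3.000e-02, 1.200e-02, 6.400e-03]  ψ = [2, 2, 1]  (obs o_1=1)
t=2: δ = [7.500e-03, 1.200e-03, 1.800e-03]  ψ = [0, 0, 0]  (obs o_2=1)
t=3: δ = [7.500e-04, 4.500e-04, 2.250e-04]  ψ = [0, 0, 0]  (obs o_3=0)
t=4: δ = [1.875e-04, 3.600e-05, 4.500e-05]  ψ = [0, 1, 0]  (obs o_4=1)
t=5: δ = [1.875e-05, 1.125e-05, 5.625e-06]  ψ = [0, 0, 0]  (obs o_5=0)
backtrack: best end state = 0; path = [2, 0, 0, 0, 0, 0]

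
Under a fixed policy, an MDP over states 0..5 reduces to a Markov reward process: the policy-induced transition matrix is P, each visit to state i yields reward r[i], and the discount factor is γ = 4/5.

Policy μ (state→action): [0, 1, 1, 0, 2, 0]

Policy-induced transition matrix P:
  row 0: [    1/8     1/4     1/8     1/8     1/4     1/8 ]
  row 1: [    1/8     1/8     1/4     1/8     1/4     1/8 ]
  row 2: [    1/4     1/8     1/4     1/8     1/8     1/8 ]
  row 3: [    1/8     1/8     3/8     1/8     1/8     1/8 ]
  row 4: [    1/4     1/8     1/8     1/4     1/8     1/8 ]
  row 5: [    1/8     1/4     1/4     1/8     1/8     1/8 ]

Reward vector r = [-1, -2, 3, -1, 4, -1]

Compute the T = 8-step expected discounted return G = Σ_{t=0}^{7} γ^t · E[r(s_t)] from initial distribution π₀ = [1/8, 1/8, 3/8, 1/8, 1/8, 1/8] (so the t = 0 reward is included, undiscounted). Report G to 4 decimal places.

G = 2.8076

t=0: π = [0.1250, 0.1250, 0.3750, 0.1250, 0.1250, 0.1250], E[r] = 1.0000, γ^t·E[r] = 1.000000, running G = 1.000000
t=1: π = [0.1875, 0.1563, 0.2344, 0.1406, 0.1563, 0.1250], E[r] = 0.5625, γ^t·E[r] = 0.450000, running G = 1.450000
t=2: π = [0.1738, 0.1641, 0.2246, 0.1445, 0.1680, 0.1250], E[r] = 0.5742, γ^t·E[r] = 0.367500, running G = 1.817500
t=3: π = [0.1741, 0.1624, 0.2253, 0.1460, 0.1672, 0.1250], E[r] = 0.5752, γ^t·E[r] = 0.294500, running G = 2.112000
t=4: π = [0.1741, 0.1624, 0.2256, 0.1459, 0.1671, 0.1250], E[r] = 0.5752, γ^t·E[r] = 0.235613, running G = 2.347613
t=5: π = [0.1741, 0.1624, 0.2256, 0.1459, 0.1671, 0.1250], E[r] = 0.5753, γ^t·E[r] = 0.188511, running G = 2.536124
t=6: π = [0.1741, 0.1624, 0.2256, 0.1459, 0.1671, 0.1250], E[r] = 0.5753, γ^t·E[r] = 0.150806, running G = 2.686929
t=7: π = [0.1741, 0.1624, 0.2256, 0.1459, 0.1671, 0.1250], E[r] = 0.5753, γ^t·E[r] = 0.120644, running G = 2.807574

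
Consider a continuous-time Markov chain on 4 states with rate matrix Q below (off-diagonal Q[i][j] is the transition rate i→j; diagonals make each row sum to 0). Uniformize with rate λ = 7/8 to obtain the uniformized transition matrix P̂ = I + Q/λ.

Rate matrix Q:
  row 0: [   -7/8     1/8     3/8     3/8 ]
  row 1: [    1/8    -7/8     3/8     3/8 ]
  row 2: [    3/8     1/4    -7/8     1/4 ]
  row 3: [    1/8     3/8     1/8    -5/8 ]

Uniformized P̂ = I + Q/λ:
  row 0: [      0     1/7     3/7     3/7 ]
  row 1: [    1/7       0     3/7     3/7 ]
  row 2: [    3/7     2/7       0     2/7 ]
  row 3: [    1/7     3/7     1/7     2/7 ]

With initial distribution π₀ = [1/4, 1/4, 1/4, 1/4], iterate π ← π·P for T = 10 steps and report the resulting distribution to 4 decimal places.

t=0: π = [0.2500, 0.2500, 0.2500, 0.2500]
t=1: π = [0.1786, 0.2143, 0.2500, 0.3571]
t=2: π = [0.1888, 0.2500, 0.2194, 0.3418]
t=3: π = [0.1786, 0.2362, 0.2369, 0.3484]
t=4: π = [0.1850, 0.2425, 0.2275, 0.3450]
t=5: π = [0.1814, 0.2393, 0.2325, 0.3468]
t=6: π = [0.1834, 0.2410, 0.2298, 0.3458]
t=7: π = [0.1823, 0.2401, 0.2313, 0.3463]
t=8: π = [0.1829, 0.2406, 0.2305, 0.3461]
t=9: π = [0.1826, 0.2403, 0.2309, 0.3462]
t=10: π = [0.1827, 0.2404, 0.2307, 0.3461]

π = [0.1827, 0.2404, 0.2307, 0.3461]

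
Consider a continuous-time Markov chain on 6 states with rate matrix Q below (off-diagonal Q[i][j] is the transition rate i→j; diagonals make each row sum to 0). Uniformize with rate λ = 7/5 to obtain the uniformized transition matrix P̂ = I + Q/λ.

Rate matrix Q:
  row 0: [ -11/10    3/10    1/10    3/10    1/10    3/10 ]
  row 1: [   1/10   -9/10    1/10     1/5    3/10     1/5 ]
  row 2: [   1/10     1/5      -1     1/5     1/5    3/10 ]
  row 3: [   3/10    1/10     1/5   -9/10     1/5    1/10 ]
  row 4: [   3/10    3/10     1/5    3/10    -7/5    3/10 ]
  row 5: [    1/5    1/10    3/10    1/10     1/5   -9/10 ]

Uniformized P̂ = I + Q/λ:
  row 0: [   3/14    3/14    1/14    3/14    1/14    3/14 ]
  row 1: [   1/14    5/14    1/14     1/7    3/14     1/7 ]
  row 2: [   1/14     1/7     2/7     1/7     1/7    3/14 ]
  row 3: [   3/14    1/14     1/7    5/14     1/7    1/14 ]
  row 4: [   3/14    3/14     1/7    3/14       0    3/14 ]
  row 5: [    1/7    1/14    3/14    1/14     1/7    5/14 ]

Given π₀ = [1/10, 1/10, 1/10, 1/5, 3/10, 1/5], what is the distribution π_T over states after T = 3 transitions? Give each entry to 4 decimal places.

π = [0.1534, 0.1709, 0.1567, 0.1892, 0.1256, 0.2042]

t=0: π = [0.1000, 0.1000, 0.1000, 0.2000, 0.3000, 0.2000]
t=1: π = [0.1714, 0.1643, 0.1571, 0.2000, 0.1000, 0.2071]
t=2: π = [0.1536, 0.1684, 0.1561, 0.1903, 0.1281, 0.2036]
t=3: π = [0.1534, 0.1709, 0.1567, 0.1892, 0.1256, 0.2042]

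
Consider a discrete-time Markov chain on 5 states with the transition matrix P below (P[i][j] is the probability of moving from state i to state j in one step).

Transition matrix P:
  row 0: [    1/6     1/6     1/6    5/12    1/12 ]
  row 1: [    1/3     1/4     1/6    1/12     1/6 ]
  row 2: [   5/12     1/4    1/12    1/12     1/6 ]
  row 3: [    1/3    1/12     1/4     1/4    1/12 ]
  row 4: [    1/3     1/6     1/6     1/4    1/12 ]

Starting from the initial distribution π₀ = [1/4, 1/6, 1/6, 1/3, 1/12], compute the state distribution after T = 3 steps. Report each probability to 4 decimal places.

t=0: π = [0.2500, 0.1667, 0.1667, 0.3333, 0.0833]
t=1: π = [0.3056, 0.1667, 0.1806, 0.2361, 0.1111]
t=2: π = [0.2975, 0.1759, 0.1713, 0.2431, 0.1123]
t=3: π = [0.2980, 0.1753, 0.1726, 0.2417, 0.1123]

π = [0.2980, 0.1753, 0.1726, 0.2417, 0.1123]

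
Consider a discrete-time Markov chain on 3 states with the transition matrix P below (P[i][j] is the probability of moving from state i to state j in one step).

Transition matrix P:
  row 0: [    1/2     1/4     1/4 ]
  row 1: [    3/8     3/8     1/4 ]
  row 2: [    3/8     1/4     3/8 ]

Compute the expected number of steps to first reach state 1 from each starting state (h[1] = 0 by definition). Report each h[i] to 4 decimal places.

h = [4.0000, 0.0000, 4.0000]

First-step conditioning: h[1] = 0; for i ≠ 1, h[i] = 1 + Σ_k P[i][k]·h[k].
  h[0] = 1 + 1/2·h[0] + 1/4·h[2]
  h[2] = 1 + 3/8·h[0] + 3/8·h[2]
Solving the 2×2 linear system over states ≠ 1 gives exactly h = [4, 0, 4] (h[1] = 0 is the target).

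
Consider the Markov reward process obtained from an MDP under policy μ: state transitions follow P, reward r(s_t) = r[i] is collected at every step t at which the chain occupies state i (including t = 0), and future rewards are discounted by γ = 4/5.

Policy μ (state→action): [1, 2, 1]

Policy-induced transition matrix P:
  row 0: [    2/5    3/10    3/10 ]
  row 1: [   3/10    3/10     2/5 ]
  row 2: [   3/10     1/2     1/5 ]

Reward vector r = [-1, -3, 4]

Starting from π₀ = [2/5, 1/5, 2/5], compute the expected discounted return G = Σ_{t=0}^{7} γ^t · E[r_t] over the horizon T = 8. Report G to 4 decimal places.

t=0: π = [0.4000, 0.2000, 0.4000], E[r] = 0.6000, γ^t·E[r] = 0.600000, running G = 0.600000
t=1: π = [0.3400, 0.3800, 0.2800], E[r] = -0.3600, γ^t·E[r] = -0.288000, running G = 0.312000
t=2: π = [0.3340, 0.3560, 0.3100], E[r] = -0.1620, γ^t·E[r] = -0.103680, running G = 0.208320
t=3: π = [0.3334, 0.3620, 0.3046], E[r] = -0.2010, γ^t·E[r] = -0.102912, running G = 0.105408
t=4: π = [0.3333, 0.3609, 0.3057], E[r] = -0.1931, γ^t·E[r] = -0.079110, running G = 0.026298
t=5: π = [0.3333, 0.3611, 0.3055], E[r] = -0.1947, γ^t·E[r] = -0.063801, running G = -0.037503
t=6: π = [0.3333, 0.3611, 0.3056], E[r] = -0.1944, γ^t·E[r] = -0.050959, running G = -0.088462
t=7: π = [0.3333, 0.3611, 0.3056], E[r] = -0.1945, γ^t·E[r] = -0.040780, running G = -0.129242

G = -0.1292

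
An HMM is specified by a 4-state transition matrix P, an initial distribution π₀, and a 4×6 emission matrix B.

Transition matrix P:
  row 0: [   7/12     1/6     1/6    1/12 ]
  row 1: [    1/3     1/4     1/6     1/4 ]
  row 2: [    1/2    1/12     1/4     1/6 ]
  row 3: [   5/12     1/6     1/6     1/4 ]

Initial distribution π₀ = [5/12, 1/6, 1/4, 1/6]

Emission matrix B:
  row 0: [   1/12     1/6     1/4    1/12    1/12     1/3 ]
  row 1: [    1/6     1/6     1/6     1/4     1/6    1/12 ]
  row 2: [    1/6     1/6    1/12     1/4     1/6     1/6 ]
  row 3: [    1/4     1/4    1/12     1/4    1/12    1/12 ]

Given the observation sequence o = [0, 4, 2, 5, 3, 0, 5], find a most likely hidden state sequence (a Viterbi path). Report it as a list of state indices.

path = [2, 0, 0, 0, 0, 0, 0]

t=0: δ = [3.472e-02, 2.778e-02, 4.167e-02, 4.167e-02]  (obs o_0=0)
t=1: δ = [1.736e-03, 1.157e-03, 1.736e-03, 8.681e-04]  ψ = [2, 1, 2, 3]  (obs o_1=4)
t=2: δ = [2.532e-04, 4.823e-05, 3.617e-05, 2.411e-05]  ψ = [0, 0, 2, 1]  (obs o_2=2)
t=3: δ = [4.923e-05, 3.516e-06, 7.033e-06, 1.758e-06]  ψ = [0, 0, 0, 0]  (obs o_3=5)
t=4: δ = [2.393e-06, 2.051e-06, 2.051e-06, 1.026e-06]  ψ = [0, 0, 0, 0]  (obs o_4=3)
t=5: δ = [1.163e-07, 8.547e-08, 8.547e-08, 1.282e-07]  ψ = [0, 1, 2, 1]  (obs o_5=0)
t=6: δ = [2.262e-08, 1.781e-09, 3.561e-09, 2.671e-09]  ψ = [0, 1, 2, 3]  (obs o_6=5)
backtrack: best end state = 0; path = [2, 0, 0, 0, 0, 0, 0]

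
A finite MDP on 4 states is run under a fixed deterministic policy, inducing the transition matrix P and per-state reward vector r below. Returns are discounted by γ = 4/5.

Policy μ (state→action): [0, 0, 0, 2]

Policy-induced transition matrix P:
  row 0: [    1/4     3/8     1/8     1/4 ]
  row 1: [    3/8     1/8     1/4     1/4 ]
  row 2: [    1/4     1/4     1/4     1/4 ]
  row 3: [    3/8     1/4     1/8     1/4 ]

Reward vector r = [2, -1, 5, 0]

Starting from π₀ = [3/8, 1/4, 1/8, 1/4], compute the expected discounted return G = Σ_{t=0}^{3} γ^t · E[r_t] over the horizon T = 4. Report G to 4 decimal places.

G = 3.5621

t=0: π = [0.3750, 0.2500, 0.1250, 0.2500], E[r] = 1.1250, γ^t·E[r] = 1.125000, running G = 1.125000
t=1: π = [0.3125, 0.2656, 0.1719, 0.2500], E[r] = 1.2188, γ^t·E[r] = 0.975000, running G = 2.100000
t=2: π = [0.3145, 0.2559, 0.1797, 0.2500], E[r] = 1.2715, γ^t·E[r] = 0.813750, running G = 2.913750
t=3: π = [0.3132, 0.2573, 0.1794, 0.2500], E[r] = 1.2664, γ^t·E[r] = 0.648375, running G = 3.562125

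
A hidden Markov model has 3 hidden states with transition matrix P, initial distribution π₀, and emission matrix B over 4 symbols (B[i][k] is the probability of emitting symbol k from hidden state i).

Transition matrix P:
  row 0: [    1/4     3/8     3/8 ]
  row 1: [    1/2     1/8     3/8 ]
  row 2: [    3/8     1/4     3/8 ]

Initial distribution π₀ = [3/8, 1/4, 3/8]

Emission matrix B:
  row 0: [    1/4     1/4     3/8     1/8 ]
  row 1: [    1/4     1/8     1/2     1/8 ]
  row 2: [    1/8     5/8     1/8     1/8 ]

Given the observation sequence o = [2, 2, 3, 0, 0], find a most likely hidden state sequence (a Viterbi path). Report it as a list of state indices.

t=0: δ = [1.406e-01, 1.250e-01, 4.688e-02]  (obs o_0=2)
t=1: δ = [2.344e-02, 2.637e-02, 6.592e-03]  ψ = [1, 0, 0]  (obs o_1=2)
t=2: δ = [1.648e-03, 1.099e-03, 1.236e-03]  ψ = [1, 0, 1]  (obs o_2=3)
t=3: δ = [1.373e-04, 1.545e-04, 7.725e-05]  ψ = [1, 0, 0]  (obs o_3=0)
t=4: δ = [1.931e-05, 1.287e-05, 7.242e-06]  ψ = [1, 0, 1]  (obs o_4=0)
backtrack: best end state = 0; path = [0, 1, 0, 1, 0]

path = [0, 1, 0, 1, 0]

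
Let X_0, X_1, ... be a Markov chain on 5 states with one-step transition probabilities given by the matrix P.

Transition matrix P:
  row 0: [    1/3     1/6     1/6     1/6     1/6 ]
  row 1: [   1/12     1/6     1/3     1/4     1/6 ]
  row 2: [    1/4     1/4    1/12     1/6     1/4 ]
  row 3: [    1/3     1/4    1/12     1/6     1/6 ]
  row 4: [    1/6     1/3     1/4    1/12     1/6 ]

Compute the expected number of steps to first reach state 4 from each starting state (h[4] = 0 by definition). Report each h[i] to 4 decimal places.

First-step conditioning: h[4] = 0; for i ≠ 4, h[i] = 1 + Σ_k P[i][k]·h[k].
  h[0] = 1 + 1/3·h[0] + 1/6·h[1] + 1/6·h[2] + 1/6·h[3]
  h[1] = 1 + 1/12·h[0] + 1/6·h[1] + 1/3·h[2] + 1/4·h[3]
  h[2] = 1 + 1/4·h[0] + 1/4·h[1] + 1/12·h[2] + 1/6·h[3]
  h[3] = 1 + 1/3·h[0] + 1/4·h[1] + 1/12·h[2] + 1/6·h[3]
Solving the 4×4 linear system over states ≠ 4 gives exactly h = [459/83, 1813/332, 1693/332, 923/166, 0] (h[4] = 0 is the target).

h = [5.5301, 5.4608, 5.0994, 5.5602, 0.0000]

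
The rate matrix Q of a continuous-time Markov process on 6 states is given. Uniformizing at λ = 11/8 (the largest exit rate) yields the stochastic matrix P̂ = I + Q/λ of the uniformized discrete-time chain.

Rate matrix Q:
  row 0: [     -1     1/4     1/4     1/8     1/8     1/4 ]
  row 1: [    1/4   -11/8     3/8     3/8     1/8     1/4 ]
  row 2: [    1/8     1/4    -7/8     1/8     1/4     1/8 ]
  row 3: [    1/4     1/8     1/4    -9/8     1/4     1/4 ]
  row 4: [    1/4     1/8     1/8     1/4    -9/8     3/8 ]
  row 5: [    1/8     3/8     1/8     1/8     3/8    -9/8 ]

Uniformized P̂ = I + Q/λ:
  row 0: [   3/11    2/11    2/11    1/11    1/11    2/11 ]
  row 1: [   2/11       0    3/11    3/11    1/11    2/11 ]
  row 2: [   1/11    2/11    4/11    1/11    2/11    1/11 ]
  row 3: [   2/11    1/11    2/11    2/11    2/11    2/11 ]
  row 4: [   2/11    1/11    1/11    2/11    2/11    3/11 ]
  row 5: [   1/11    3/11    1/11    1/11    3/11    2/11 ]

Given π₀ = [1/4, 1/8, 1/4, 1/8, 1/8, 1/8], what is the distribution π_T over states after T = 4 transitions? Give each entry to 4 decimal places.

t=0: π = [0.2500, 0.1250, 0.2500, 0.1250, 0.1250, 0.1250]
t=1: π = [0.1705, 0.1477, 0.2159, 0.1364, 0.1591, 0.1705]
t=2: π = [0.1622, 0.1436, 0.2045, 0.1446, 0.1684, 0.1767]
t=3: π = [0.1619, 0.1433, 0.2007, 0.1455, 0.1701, 0.1785]
t=4: π = [0.1621, 0.1433, 0.1996, 0.1457, 0.1703, 0.1790]

π = [0.1621, 0.1433, 0.1996, 0.1457, 0.1703, 0.1790]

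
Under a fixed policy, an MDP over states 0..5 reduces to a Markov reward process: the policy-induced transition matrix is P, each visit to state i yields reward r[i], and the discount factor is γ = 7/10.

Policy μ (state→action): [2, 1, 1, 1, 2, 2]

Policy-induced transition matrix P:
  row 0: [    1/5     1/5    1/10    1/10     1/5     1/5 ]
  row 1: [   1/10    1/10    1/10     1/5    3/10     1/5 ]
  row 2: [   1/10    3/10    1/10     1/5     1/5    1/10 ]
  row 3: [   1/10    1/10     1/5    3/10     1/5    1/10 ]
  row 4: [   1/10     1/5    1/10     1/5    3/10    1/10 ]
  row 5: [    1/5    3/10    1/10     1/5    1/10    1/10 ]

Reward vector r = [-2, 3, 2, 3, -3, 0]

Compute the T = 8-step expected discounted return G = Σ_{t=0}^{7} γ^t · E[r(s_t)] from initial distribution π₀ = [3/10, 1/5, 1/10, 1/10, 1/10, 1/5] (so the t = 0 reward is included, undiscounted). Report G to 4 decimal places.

G = 1.1943

t=0: π = [0.3000, 0.2000, 0.1000, 0.1000, 0.1000, 0.2000], E[r] = 0.2000, γ^t·E[r] = 0.200000, running G = 0.200000
t=1: π = [0.1500, 0.2000, 0.1100, 0.1800, 0.2100, 0.1500], E[r] = 0.4300, γ^t·E[r] = 0.301000, running G = 0.501000
t=2: π = [0.1300, 0.1880, 0.1180, 0.2030, 0.2260, 0.1350], E[r] = 0.4710, γ^t·E[r] = 0.230790, running G = 0.731790
t=3: π = [0.1265, 0.1862, 0.1203, 0.2073, 0.2279, 0.1318], E[r] = 0.4844, γ^t·E[r] = 0.166149, running G = 0.897939
t=4: π = [0.1258, 0.1859, 0.1207, 0.2081, 0.2282, 0.1313], E[r] = 0.4869, γ^t·E[r] = 0.116912, running G = 1.014851
t=5: π = [0.1257, 0.1858, 0.1208, 0.2082, 0.2283, 0.1312], E[r] = 0.4874, γ^t·E[r] = 0.081925, running G = 1.096776
t=6: π = [0.1257, 0.1858, 0.1208, 0.2083, 0.2283, 0.1312], E[r] = 0.4875, γ^t·E[r] = 0.057358, running G = 1.154133
t=7: π = [0.1257, 0.1858, 0.1208, 0.2083, 0.2283, 0.1311], E[r] = 0.4875, γ^t·E[r] = 0.040152, running G = 1.194285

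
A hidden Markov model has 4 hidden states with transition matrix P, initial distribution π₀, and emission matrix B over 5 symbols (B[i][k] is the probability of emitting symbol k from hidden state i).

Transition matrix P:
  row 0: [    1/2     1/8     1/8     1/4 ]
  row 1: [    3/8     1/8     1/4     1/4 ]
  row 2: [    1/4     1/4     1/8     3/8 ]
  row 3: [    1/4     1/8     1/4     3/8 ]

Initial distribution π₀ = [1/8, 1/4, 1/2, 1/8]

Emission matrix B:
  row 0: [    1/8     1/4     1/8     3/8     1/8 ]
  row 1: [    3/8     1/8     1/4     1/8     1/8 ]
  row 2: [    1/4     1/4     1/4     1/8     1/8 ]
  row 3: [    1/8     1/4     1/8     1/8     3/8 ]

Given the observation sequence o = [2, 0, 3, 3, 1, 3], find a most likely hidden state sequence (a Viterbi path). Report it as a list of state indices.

path = [2, 1, 0, 0, 0, 0]

t=0: δ = [1.562e-02, 6.250e-02, 1.250e-01, 1.562e-02]  (obs o_0=2)
t=1: δ = [3.906e-03, 1.172e-02, 3.906e-03, 5.859e-03]  ψ = [2, 2, 1, 2]  (obs o_1=0)
t=2: δ = [1.648e-03, 1.831e-04, 3.662e-04, 3.662e-04]  ψ = [1, 1, 1, 1]  (obs o_2=3)
t=3: δ = [3.090e-04, 2.575e-05, 2.575e-05, 5.150e-05]  ψ = [0, 0, 0, 0]  (obs o_3=3)
t=4: δ = [3.862e-05, 4.828e-06, 9.656e-06, 1.931e-05]  ψ = [0, 0, 0, 0]  (obs o_4=1)
t=5: δ = [7.242e-06, 6.035e-07, 6.035e-07, 1.207e-06]  ψ = [0, 0, 0, 0]  (obs o_5=3)
backtrack: best end state = 0; path = [2, 1, 0, 0, 0, 0]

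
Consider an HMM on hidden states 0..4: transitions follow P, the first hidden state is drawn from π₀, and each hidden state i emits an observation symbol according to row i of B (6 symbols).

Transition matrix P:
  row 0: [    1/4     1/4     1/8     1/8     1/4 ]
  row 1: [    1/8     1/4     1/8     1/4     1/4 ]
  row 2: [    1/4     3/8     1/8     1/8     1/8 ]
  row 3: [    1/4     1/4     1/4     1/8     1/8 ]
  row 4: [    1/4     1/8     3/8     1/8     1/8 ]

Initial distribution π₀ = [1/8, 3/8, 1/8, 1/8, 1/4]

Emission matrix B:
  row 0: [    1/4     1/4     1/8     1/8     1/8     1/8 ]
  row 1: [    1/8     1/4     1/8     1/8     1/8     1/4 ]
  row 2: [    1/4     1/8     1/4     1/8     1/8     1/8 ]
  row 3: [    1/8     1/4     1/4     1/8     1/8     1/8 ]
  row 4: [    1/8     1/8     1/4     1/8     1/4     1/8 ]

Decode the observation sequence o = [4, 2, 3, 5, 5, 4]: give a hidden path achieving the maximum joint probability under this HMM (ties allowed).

t=0: δ = [1.562e-02, 4.688e-02, 1.562e-02, 1.562e-02, 6.250e-02]  (obs o_0=4)
t=1: δ = [1.953e-03, 1.465e-03, 5.859e-03, 2.930e-03, 2.930e-03]  ψ = [4, 1, 4, 1, 1]  (obs o_1=2)
t=2: δ = [1.831e-04, 2.747e-04, 1.373e-04, 9.155e-05, 9.155e-05]  ψ = [2, 2, 4, 2, 2]  (obs o_2=3)
t=3: δ = [5.722e-06, 1.717e-05, 4.292e-06, 8.583e-06, 8.583e-06]  ψ = [0, 1, 1, 1, 1]  (obs o_3=5)
t=4: δ = [2.682e-07, 1.073e-06, 4.023e-07, 5.364e-07, 5.364e-07]  ψ = [1, 1, 4, 1, 1]  (obs o_4=5)
t=5: δ = [1.676e-08, 3.353e-08, 2.515e-08, 3.353e-08, 6.706e-08]  ψ = [1, 1, 4, 1, 1]  (obs o_5=4)
backtrack: best end state = 4; path = [4, 2, 1, 1, 1, 4]

path = [4, 2, 1, 1, 1, 4]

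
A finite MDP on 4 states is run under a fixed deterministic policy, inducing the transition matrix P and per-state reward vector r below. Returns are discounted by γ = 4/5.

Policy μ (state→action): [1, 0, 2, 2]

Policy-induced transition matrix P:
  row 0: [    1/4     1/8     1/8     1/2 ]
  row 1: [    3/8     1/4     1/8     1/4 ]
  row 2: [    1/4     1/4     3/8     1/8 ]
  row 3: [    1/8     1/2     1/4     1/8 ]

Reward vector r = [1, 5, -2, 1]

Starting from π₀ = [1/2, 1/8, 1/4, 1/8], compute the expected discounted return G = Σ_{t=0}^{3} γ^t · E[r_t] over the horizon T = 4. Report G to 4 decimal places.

G = 3.5233

t=0: π = [0.5000, 0.1250, 0.2500, 0.1250], E[r] = 0.7500, γ^t·E[r] = 0.750000, running G = 0.750000
t=1: π = [0.2500, 0.2188, 0.2031, 0.3281], E[r] = 1.2656, γ^t·E[r] = 1.012500, running G = 1.762500
t=2: π = [0.2363, 0.3008, 0.2168, 0.2461], E[r] = 1.5527, γ^t·E[r] = 0.993750, running G = 2.756250
t=3: π = [0.2568, 0.2820, 0.2100, 0.2512], E[r] = 1.4980, γ^t·E[r] = 0.767000, running G = 3.523250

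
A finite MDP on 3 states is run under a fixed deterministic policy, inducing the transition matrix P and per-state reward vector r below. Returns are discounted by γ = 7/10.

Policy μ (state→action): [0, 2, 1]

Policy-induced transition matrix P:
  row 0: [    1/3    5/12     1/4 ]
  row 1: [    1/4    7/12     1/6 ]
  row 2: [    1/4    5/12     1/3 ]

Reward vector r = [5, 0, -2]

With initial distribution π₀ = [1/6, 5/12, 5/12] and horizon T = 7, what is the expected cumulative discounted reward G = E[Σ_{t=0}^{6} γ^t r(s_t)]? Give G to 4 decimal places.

G = 1.8037

t=0: π = [0.1667, 0.4167, 0.4167], E[r] = 0.0000, γ^t·E[r] = 0.000000, running G = 0.000000
t=1: π = [0.2639, 0.4861, 0.2500], E[r] = 0.8194, γ^t·E[r] = 0.573611, running G = 0.573611
t=2: π = [0.2720, 0.4977, 0.2303], E[r] = 0.8993, γ^t·E[r] = 0.440660, running G = 1.014271
t=3: π = [0.2727, 0.4996, 0.2277], E[r] = 0.9079, γ^t·E[r] = 0.311406, running G = 1.325677
t=4: π = [0.2727, 0.4999, 0.2273], E[r] = 0.9089, γ^t·E[r] = 0.218233, running G = 1.543910
t=5: π = [0.2727, 0.5000, 0.2273], E[r] = 0.9091, γ^t·E[r] = 0.152787, running G = 1.696697
t=6: π = [0.2727, 0.5000, 0.2273], E[r] = 0.9091, γ^t·E[r] = 0.106953, running G = 1.803650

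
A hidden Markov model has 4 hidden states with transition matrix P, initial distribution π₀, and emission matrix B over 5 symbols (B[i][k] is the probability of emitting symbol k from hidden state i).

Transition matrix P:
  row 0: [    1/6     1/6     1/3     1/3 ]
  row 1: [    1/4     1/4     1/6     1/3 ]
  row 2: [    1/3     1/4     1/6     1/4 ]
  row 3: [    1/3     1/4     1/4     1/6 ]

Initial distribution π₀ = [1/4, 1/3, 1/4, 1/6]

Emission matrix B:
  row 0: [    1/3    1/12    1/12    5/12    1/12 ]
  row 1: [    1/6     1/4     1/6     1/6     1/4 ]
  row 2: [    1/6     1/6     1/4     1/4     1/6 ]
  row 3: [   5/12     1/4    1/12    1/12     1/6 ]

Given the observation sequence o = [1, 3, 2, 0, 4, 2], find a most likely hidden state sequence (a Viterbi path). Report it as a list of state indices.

path = [1, 0, 2, 0, 3, 2]

t=0: δ = [2.083e-02, 8.333e-02, 4.167e-02, 4.167e-02]  (obs o_0=1)
t=1: δ = [8.681e-03, 3.472e-03, 3.472e-03, 2.315e-03]  ψ = [1, 1, 1, 1]  (obs o_1=3)
t=2: δ = [1.206e-04, 2.411e-04, 7.234e-04, 2.411e-04]  ψ = [0, 0, 0, 0]  (obs o_2=2)
t=3: δ = [8.038e-05, 3.014e-05, 2.009e-05, 7.535e-05]  ψ = [2, 2, 2, 2]  (obs o_3=0)
t=4: δ = [2.093e-06, 4.710e-06, 4.465e-06, 4.465e-06]  ψ = [3, 3, 0, 0]  (obs o_4=4)
t=5: δ = [1.240e-07, 1.962e-07, 2.791e-07, 1.308e-07]  ψ = [2, 1, 3, 1]  (obs o_5=2)
backtrack: best end state = 2; path = [1, 0, 2, 0, 3, 2]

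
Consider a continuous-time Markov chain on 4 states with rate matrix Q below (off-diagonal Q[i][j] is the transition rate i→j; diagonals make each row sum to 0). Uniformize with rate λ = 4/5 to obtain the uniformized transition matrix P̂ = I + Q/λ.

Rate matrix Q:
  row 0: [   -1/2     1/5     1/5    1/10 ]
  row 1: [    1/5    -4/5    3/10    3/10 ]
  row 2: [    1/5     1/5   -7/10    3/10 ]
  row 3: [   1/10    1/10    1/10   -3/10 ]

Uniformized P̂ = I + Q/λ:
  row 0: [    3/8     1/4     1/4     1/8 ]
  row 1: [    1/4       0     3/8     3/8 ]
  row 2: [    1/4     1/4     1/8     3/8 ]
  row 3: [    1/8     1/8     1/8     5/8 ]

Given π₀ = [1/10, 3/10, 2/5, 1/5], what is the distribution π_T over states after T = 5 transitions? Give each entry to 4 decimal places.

π = [0.2252, 0.1576, 0.1927, 0.4245]

t=0: π = [0.1000, 0.3000, 0.4000, 0.2000]
t=1: π = [0.2375, 0.1500, 0.2125, 0.4000]
t=2: π = [0.2297, 0.1625, 0.1922, 0.4156]
t=3: π = [0.2268, 0.1574, 0.1943, 0.4215]
t=4: π = [0.2257, 0.1580, 0.1927, 0.4237]
t=5: π = [0.2252, 0.1576, 0.1927, 0.4245]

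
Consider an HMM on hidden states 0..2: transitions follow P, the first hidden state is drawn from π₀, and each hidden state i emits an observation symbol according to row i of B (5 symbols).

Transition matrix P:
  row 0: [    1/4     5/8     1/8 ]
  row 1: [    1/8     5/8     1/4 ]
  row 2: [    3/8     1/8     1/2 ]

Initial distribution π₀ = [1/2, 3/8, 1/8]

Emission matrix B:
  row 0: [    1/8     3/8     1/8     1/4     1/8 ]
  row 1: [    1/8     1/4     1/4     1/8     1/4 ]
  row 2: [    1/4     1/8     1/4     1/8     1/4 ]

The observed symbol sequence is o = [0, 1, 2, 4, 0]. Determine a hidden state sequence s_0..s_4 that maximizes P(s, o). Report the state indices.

t=0: δ = [6.250e-02, 4.688e-02, 3.125e-02]  (obs o_0=0)
t=1: δ = [5.859e-03, 9.766e-03, 1.953e-03]  ψ = [0, 0, 2]  (obs o_1=1)
t=2: δ = [1.831e-04, 1.526e-03, 6.104e-04]  ψ = [0, 1, 1]  (obs o_2=2)
t=3: δ = [2.861e-05, 2.384e-04, 9.537e-05]  ψ = [2, 1, 1]  (obs o_3=4)
t=4: δ = [4.470e-06, 1.863e-05, 1.490e-05]  ψ = [2, 1, 1]  (obs o_4=0)
backtrack: best end state = 1; path = [0, 1, 1, 1, 1]

path = [0, 1, 1, 1, 1]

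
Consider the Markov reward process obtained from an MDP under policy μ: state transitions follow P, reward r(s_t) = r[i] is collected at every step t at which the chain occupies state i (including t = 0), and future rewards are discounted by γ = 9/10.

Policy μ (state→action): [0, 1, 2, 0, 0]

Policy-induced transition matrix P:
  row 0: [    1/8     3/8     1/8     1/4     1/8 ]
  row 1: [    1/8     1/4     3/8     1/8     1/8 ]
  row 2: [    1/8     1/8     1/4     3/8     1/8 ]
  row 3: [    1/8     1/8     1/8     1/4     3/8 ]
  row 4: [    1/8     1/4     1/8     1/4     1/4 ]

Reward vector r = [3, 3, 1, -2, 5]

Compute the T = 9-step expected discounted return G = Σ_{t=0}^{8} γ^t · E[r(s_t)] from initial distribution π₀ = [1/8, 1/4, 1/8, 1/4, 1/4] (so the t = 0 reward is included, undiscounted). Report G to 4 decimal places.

G = 11.1752

t=0: π = [0.1250, 0.2500, 0.1250, 0.2500, 0.2500], E[r] = 2.0000, γ^t·E[r] = 2.000000, running G = 2.000000
t=1: π = [0.1250, 0.2188, 0.2031, 0.2344, 0.2188], E[r] = 1.8594, γ^t·E[r] = 1.673438, running G = 3.673438
t=2: π = [0.1250, 0.2109, 0.2051, 0.2480, 0.2109], E[r] = 1.7715, γ^t·E[r] = 1.434902, running G = 5.108340
t=3: π = [0.1250, 0.2090, 0.2034, 0.2493, 0.2134], E[r] = 1.7737, γ^t·E[r] = 1.293014, running G = 6.401354
t=4: π = [0.1250, 0.2090, 0.2027, 0.2493, 0.2140], E[r] = 1.7762, γ^t·E[r] = 1.165334, running G = 7.566688
t=5: π = [0.1250, 0.2091, 0.2026, 0.2492, 0.2141], E[r] = 1.7769, γ^t·E[r] = 1.049267, running G = 8.615955
t=6: π = [0.1250, 0.2092, 0.2026, 0.2492, 0.2141], E[r] = 1.7770, γ^t·E[r] = 0.944366, running G = 9.560321
t=7: π = [0.1250, 0.2092, 0.2026, 0.2492, 0.2141], E[r] = 1.7770, γ^t·E[r] = 0.849919, running G = 10.410240
t=8: π = [0.1250, 0.2092, 0.2026, 0.2492, 0.2141], E[r] = 1.7770, γ^t·E[r] = 0.764924, running G = 11.175164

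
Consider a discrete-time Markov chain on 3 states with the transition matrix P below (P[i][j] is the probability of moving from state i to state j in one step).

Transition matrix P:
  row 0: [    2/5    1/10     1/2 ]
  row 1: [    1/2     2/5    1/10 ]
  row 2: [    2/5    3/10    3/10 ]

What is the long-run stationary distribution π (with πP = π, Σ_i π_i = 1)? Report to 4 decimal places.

Balance equations π_j = Σ_i π_i·P[i][j]:
  π_0 = 2/5·π_0 + 1/2·π_1 + 2/5·π_2
  π_1 = 1/10·π_0 + 2/5·π_1 + 3/10·π_2
  normalize: π_0 + π_1 + π_2 = 1
Solving the linear system gives exactly π = [39/92, 11/46, 31/92].

π = [0.4239, 0.2391, 0.3370]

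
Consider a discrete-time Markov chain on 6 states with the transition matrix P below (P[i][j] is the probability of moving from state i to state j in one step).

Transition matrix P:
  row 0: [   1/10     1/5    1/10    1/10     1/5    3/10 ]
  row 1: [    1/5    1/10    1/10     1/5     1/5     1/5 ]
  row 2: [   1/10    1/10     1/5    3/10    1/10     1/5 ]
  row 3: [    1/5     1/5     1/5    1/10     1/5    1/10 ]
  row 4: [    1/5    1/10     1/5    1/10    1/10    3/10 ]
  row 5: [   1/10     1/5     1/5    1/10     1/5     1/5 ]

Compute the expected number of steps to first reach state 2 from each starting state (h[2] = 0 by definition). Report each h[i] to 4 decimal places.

First-step conditioning: h[2] = 0; for i ≠ 2, h[i] = 1 + Σ_k P[i][k]·h[k].
  h[0] = 1 + 1/10·h[0] + 1/5·h[1] + 1/10·h[3] + 1/5·h[4] + 3/10·h[5]
  h[1] = 1 + 1/5·h[0] + 1/10·h[1] + 1/5·h[3] + 1/5·h[4] + 1/5·h[5]
  h[3] = 1 + 1/5·h[0] + 1/5·h[1] + 1/10·h[3] + 1/5·h[4] + 1/10·h[5]
  h[4] = 1 + 1/5·h[0] + 1/10·h[1] + 1/10·h[3] + 1/10·h[4] + 3/10·h[5]
  h[5] = 1 + 1/10·h[0] + 1/5·h[1] + 1/10·h[3] + 1/5·h[4] + 1/5·h[5]
Solving the 5×5 linear system over states ≠ 2 gives exactly h = [133100/20429, 133210/20429, 0, 122210/20429, 120990/20429, 121000/20429] (h[2] = 0 is the target).

h = [6.5152, 6.5206, 0.0000, 5.9822, 5.9225, 5.9230]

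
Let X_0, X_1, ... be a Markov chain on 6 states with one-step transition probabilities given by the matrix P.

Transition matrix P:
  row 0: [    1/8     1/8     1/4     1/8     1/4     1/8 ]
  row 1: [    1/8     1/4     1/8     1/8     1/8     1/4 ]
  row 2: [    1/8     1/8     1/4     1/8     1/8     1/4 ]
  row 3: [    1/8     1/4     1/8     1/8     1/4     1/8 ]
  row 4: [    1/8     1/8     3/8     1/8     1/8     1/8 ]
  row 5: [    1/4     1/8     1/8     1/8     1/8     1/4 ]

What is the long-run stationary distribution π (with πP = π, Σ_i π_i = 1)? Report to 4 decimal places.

π = [0.1495, 0.1607, 0.2097, 0.1250, 0.1593, 0.1958]

Balance equations π_j = Σ_i π_i·P[i][j]:
  π_0 = 1/8·π_0 + 1/8·π_1 + 1/8·π_2 + 1/8·π_3 + 1/8·π_4 + 1/4·π_5
  π_1 = 1/8·π_0 + 1/4·π_1 + 1/8·π_2 + 1/4·π_3 + 1/8·π_4 + 1/8·π_5
  π_2 = 1/4·π_0 + 1/8·π_1 + 1/4·π_2 + 1/8·π_3 + 3/8·π_4 + 1/8·π_5
  π_3 = 1/8·π_0 + 1/8·π_1 + 1/8·π_2 + 1/8·π_3 + 1/8·π_4 + 1/8·π_5
  π_4 = 1/4·π_0 + 1/8·π_1 + 1/8·π_2 + 1/4·π_3 + 1/8·π_4 + 1/8·π_5
  normalize: π_0 + π_1 + π_2 + π_3 + π_4 + π_5 = 1
Solving the linear system gives exactly π = [623/4168, 9/56, 6119/29176, 1/8, 83/521, 102/521].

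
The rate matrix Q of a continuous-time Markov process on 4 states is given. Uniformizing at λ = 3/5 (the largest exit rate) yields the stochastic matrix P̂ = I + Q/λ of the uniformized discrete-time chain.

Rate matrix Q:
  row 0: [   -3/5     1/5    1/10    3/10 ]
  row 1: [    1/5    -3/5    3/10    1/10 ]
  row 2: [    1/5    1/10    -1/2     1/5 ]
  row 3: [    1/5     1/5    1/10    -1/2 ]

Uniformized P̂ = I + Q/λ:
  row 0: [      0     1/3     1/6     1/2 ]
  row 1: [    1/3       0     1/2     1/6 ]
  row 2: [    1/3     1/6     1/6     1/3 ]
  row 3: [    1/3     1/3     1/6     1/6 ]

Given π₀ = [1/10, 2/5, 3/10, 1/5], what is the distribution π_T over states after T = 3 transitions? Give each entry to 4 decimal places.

t=0: π = [0.1000, 0.4000, 0.3000, 0.2000]
t=1: π = [0.3000, 0.1500, 0.3000, 0.2500]
t=2: π = [0.2333, 0.2333, 0.2167, 0.3167]
t=3: π = [0.2556, 0.2194, 0.2444, 0.2806]

π = [0.2556, 0.2194, 0.2444, 0.2806]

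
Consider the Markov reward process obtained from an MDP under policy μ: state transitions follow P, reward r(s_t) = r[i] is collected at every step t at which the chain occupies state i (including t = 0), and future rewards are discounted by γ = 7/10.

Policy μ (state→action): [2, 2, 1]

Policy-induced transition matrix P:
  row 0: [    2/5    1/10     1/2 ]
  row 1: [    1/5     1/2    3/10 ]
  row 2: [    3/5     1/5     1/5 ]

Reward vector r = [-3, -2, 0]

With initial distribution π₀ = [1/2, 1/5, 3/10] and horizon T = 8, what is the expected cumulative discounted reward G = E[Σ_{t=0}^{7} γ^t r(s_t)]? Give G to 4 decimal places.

t=0: π = [0.5000, 0.2000, 0.3000], E[r] = -1.9000, γ^t·E[r] = -1.900000, running G = -1.900000
t=1: π = [0.4200, 0.2100, 0.3700], E[r] = -1.6800, γ^t·E[r] = -1.176000, running G = -3.076000
t=2: π = [0.4320, 0.2210, 0.3470], E[r] = -1.7380, γ^t·E[r] = -0.851620, running G = -3.927620
t=3: π = [0.4252, 0.2231, 0.3517], E[r] = -1.7218, γ^t·E[r] = -0.590577, running G = -4.518197
t=4: π = [0.4257, 0.2244, 0.3499], E[r] = -1.7260, γ^t·E[r] = -0.414408, running G = -4.932605
t=5: π = [0.4251, 0.2248, 0.3502], E[r] = -1.7248, γ^t·E[r] = -0.289883, running G = -5.222489
t=6: π = [0.4251, 0.2249, 0.3500], E[r] = -1.7251, γ^t·E[r] = -0.202953, running G = -5.425442
t=7: π = [0.4250, 0.2250, 0.3500], E[r] = -1.7250, γ^t·E[r] = -0.142060, running G = -5.567502

G = -5.5675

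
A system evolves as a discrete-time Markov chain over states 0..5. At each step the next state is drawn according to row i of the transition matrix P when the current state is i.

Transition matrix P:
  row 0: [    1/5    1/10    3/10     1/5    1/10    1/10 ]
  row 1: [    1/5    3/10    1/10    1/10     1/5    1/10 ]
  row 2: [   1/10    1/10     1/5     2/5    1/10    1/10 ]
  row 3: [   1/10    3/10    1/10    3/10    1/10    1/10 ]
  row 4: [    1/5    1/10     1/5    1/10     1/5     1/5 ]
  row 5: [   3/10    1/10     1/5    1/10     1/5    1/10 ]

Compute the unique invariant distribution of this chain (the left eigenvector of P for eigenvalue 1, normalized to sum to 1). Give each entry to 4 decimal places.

Balance equations π_j = Σ_i π_i·P[i][j]:
  π_0 = 1/5·π_0 + 1/5·π_1 + 1/10·π_2 + 1/10·π_3 + 1/5·π_4 + 3/10·π_5
  π_1 = 1/10·π_0 + 3/10·π_1 + 1/10·π_2 + 3/10·π_3 + 1/10·π_4 + 1/10·π_5
  π_2 = 3/10·π_0 + 1/10·π_1 + 1/5·π_2 + 1/10·π_3 + 1/5·π_4 + 1/5·π_5
  π_3 = 1/5·π_0 + 1/10·π_1 + 2/5·π_2 + 3/10·π_3 + 1/10·π_4 + 1/10·π_5
  π_4 = 1/10·π_0 + 1/5·π_1 + 1/10·π_2 + 1/10·π_3 + 1/5·π_4 + 1/5·π_5
  normalize: π_0 + π_1 + π_2 + π_3 + π_4 + π_5 = 1
Solving the linear system gives exactly π = [13145/76292, 13605/76292, 13585/76292, 8137/38146, 5479/38146, 8725/76292].

π = [0.1723, 0.1783, 0.1781, 0.2133, 0.1436, 0.1144]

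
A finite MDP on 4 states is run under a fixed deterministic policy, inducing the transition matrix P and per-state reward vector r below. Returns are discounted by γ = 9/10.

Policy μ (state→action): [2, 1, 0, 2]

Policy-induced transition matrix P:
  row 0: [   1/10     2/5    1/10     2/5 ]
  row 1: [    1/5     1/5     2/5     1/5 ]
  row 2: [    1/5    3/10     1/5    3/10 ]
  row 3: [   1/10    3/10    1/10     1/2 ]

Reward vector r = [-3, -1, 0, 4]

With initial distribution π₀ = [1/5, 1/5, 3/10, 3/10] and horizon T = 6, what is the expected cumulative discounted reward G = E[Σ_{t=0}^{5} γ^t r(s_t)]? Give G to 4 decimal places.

t=0: π = [0.2000, 0.2000, 0.3000, 0.3000], E[r] = 0.4000, γ^t·E[r] = 0.400000, running G = 0.400000
t=1: π = [0.1500, 0.3000, 0.1900, 0.3600], E[r] = 0.6900, γ^t·E[r] = 0.621000, running G = 1.021000
t=2: π = [0.1490, 0.2850, 0.2090, 0.3570], E[r] = 0.6960, γ^t·E[r] = 0.563760, running G = 1.584760
t=3: π = [0.1494, 0.2864, 0.2064, 0.3578], E[r] = 0.6966, γ^t·E[r] = 0.507821, running G = 2.092581
t=4: π = [0.1493, 0.2863, 0.2066, 0.3579], E[r] = 0.6973, γ^t·E[r] = 0.457499, running G = 2.550080
t=5: π = [0.1493, 0.2863, 0.2065, 0.3579], E[r] = 0.6973, γ^t·E[r] = 0.411763, running G = 2.961843

G = 2.9618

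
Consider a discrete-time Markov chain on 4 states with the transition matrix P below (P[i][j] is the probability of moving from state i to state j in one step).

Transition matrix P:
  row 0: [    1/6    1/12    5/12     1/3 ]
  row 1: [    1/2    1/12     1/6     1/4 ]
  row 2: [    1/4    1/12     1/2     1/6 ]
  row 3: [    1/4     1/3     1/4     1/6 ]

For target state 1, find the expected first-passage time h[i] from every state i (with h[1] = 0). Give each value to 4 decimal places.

First-step conditioning: h[1] = 0; for i ≠ 1, h[i] = 1 + Σ_k P[i][k]·h[k].
  h[0] = 1 + 1/6·h[0] + 5/12·h[2] + 1/3·h[3]
  h[2] = 1 + 1/4·h[0] + 1/2·h[2] + 1/6·h[3]
  h[3] = 1 + 1/4·h[0] + 1/4·h[2] + 1/6·h[3]
Solving the 3×3 linear system over states ≠ 1 gives exactly h = [50/7, 0, 52/7, 39/7] (h[1] = 0 is the target).

h = [7.1429, 0.0000, 7.4286, 5.5714]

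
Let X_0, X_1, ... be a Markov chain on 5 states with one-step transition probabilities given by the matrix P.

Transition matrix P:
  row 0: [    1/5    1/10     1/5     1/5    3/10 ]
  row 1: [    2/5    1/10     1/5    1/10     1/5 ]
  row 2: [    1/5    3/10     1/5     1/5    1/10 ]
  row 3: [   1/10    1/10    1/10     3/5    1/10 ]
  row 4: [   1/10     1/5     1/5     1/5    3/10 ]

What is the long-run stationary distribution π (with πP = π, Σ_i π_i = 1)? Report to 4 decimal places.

Balance equations π_j = Σ_i π_i·P[i][j]:
  π_0 = 1/5·π_0 + 2/5·π_1 + 1/5·π_2 + 1/10·π_3 + 1/10·π_4
  π_1 = 1/10·π_0 + 1/10·π_1 + 3/10·π_2 + 1/10·π_3 + 1/5·π_4
  π_2 = 1/5·π_0 + 1/5·π_1 + 1/5·π_2 + 1/10·π_3 + 1/5·π_4
  π_3 = 1/5·π_0 + 1/10·π_1 + 1/5·π_2 + 3/5·π_3 + 1/5·π_4
  normalize: π_0 + π_1 + π_2 + π_3 + π_4 = 1
Solving the linear system gives exactly π = [1089/6022, 460/3011, 1019/6022, 927/3011, 570/3011].

π = [0.1808, 0.1528, 0.1692, 0.3079, 0.1893]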